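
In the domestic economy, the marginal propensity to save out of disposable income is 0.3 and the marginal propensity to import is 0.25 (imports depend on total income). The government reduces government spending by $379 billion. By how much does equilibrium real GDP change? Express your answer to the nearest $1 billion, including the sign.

−$689 billion

MPC = 1 − MPS = 1 − 0.3 = 0.7.
Expenditure multiplier = 1/(1 − c + m) = 1/(1 − 0.7 + 0.25) = 1/0.55 ≈ 1.818.
ΔY = k × ΔG = (−$379 billion) / 0.55 ≈ −$689 billion.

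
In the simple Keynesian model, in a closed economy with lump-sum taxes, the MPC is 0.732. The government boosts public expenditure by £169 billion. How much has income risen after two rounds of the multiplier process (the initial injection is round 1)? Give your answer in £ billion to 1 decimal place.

Round 1 adds ΔG = £169 billion; each later round is MPC = 0.732 times the previous.
After 2 rounds: 169 + 123.708 = ΔG·(1 − c^2)/(1 − c) = 169 × (1 − 0.535824)/0.268 ≈ £292.7 billion.

£292.7 billion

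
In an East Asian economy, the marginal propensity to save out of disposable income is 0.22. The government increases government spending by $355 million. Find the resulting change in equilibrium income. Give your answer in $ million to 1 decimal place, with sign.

MPC = 1 − MPS = 1 − 0.22 = 0.78.
Government-spending multiplier = 1/(1 − MPC) = 1/(1 − 0.78) = 1/0.22 ≈ 4.545.
ΔY = k × ΔG = (+$355 million) / 0.22 ≈ +$1,613.6 million.

+$1,613.6 million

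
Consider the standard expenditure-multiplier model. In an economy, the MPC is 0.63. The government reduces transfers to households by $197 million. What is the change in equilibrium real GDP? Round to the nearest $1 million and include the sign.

The transfer change shifts disposable income by −$197 million, so first-round consumption changes by c·ΔTR = 0.63 × (−$197 million) = −$124.11 million.
Expenditure multiplier = 1/(1 − MPC) = 1/(1 − 0.63) = 1/0.37 ≈ 2.703.
The transfer multiplier is c × k ≈ 1.703, so ΔY = k × (c·ΔTR) = (−$124.11 million) / 0.37 ≈ −$335 million.

−$335 million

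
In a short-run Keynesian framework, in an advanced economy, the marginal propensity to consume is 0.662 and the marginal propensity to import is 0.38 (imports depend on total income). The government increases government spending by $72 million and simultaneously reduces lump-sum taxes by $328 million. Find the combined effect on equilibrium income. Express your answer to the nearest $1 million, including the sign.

Expenditure multiplier = 1/(1 − c + m) = 1/(1 − 0.662 + 0.38) = 1/0.718 ≈ 1.393.
ΔG contributes k·ΔG = (+$72 million) / 0.718 ≈ +$100.3 million.
ΔT of −$328 million changes first-round spending by −c·ΔT = +$217.136 million, contributing k·(−c·ΔT) = (+$217.136 million) / 0.718 ≈ +$302.4 million.
Net ΔY = k(ΔG − c·ΔT) = (+$289.136 million) / 0.718 ≈ +$403 million.

+$403 million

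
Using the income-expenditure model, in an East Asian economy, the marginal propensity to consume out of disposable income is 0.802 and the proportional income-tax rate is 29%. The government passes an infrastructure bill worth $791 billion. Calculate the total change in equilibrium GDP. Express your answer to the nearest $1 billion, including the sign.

Government-spending multiplier = 1/(1 − c(1−t)) = 1/(1 − 0.802×0.71) = 1/0.43058 ≈ 2.322.
ΔY = k × ΔG = (+$791 billion) / 0.43058 ≈ +$1,837 billion.

+$1,837 billion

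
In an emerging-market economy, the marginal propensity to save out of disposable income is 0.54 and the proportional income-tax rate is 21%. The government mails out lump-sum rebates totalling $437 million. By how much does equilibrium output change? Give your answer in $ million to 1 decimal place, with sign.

MPC = 1 − MPS = 1 − 0.54 = 0.46.
A lump-sum tax change of −$437 million shifts disposable income by +$437 million; first-round consumption changes by −c × ΔT = −0.46 × (−$437 million) = +$201.02 million.
Expenditure multiplier = 1/(1 − c(1−t)) = 1/(1 − 0.46×0.79) = 1/0.6366 ≈ 1.571.
The tax multiplier is −c × k ≈ −0.723, so ΔY = k × (−c·ΔT) = (+$201.02 million) / 0.6366 ≈ +$315.8 million.

+$315.8 million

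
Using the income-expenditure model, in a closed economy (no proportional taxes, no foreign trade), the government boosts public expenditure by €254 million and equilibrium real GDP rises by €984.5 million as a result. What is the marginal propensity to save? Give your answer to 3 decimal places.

Implied spending multiplier k = ΔY/ΔG = 984.5/254 ≈ 3.876.
Since k = 1/(1 − MPC), MPC = 1 − 1/k = 1 − ΔG/ΔY = 1 − 254/984.5 ≈ 0.742.
MPS = 1 − MPC = 0.258.

0.258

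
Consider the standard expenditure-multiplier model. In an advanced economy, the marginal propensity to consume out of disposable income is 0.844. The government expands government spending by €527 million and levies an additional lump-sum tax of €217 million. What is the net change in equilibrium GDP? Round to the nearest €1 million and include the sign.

+€2,204 million

Expenditure multiplier = 1/(1 − MPC) = 1/(1 − 0.844) = 1/0.156 ≈ 6.41.
ΔG contributes k·ΔG = (+€527 million) / 0.156 ≈ +€3,378.2 million.
ΔT of +€217 million changes first-round spending by −c·ΔT = −€183.148 million, contributing k·(−c·ΔT) = (−€183.148 million) / 0.156 ≈ −€1,174 million.
Net ΔY = k(ΔG − c·ΔT) = (+€343.852 million) / 0.156 ≈ +€2,204 million.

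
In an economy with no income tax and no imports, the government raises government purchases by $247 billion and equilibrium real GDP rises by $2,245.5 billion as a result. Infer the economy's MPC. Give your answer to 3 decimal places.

0.890

Implied spending multiplier k = ΔY/ΔG = 2,245.5/247 ≈ 9.0911.
Since k = 1/(1 − MPC), MPC = 1 − 1/k = 1 − ΔG/ΔY = 1 − 247/2,245.5 ≈ 0.890.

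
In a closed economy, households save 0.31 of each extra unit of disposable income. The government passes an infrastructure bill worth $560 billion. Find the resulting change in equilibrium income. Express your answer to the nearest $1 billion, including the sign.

MPC = 1 − MPS = 1 − 0.31 = 0.69.
Government-spending multiplier = 1/(1 − MPC) = 1/(1 − 0.69) = 1/0.31 ≈ 3.226.
ΔY = k × ΔG = (+$560 billion) / 0.31 ≈ +$1,806 billion.

+$1,806 billion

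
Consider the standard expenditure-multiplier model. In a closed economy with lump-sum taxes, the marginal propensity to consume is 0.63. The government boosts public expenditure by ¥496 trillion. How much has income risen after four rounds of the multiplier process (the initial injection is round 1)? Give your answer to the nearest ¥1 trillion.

¥1,129 trillion

Round 1 adds ΔG = ¥496 trillion; each later round is MPC = 0.63 times the previous.
After 4 rounds: 496 + 312.48 + 196.8624 + 124.023312 = ΔG·(1 − c^4)/(1 − c) = 496 × (1 − 0.15752961)/0.37 ≈ ¥1,129 trillion.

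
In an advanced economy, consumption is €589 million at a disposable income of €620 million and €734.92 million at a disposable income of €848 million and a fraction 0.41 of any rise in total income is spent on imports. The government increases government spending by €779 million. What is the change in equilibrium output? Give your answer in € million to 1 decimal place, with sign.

+€1,011.7 million

MPC = ΔC/ΔYd = (734.92 − 589)/(848 − 620) = 145.92/228 = 0.64.
Spending multiplier = 1/(1 − c + m) = 1/(1 − 0.64 + 0.41) = 1/0.77 ≈ 1.299.
ΔY = k × ΔG = (+€779 million) / 0.77 ≈ +€1,011.7 million.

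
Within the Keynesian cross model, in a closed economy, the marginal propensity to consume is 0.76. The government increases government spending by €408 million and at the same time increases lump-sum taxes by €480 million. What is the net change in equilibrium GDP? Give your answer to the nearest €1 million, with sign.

+€180 million

Expenditure multiplier = 1/(1 − MPC) = 1/(1 − 0.76) = 1/0.24 ≈ 4.167.
ΔG contributes k·ΔG = (+€408 million) / 0.24 = +€1,700 million.
ΔT of +€480 million changes first-round spending by −c·ΔT = −€364.8 million, contributing k·(−c·ΔT) = (−€364.8 million) / 0.24 = −€1,520 million.
Net ΔY = k(ΔG − c·ΔT) = (+€43.2 million) / 0.24 = +€180 million.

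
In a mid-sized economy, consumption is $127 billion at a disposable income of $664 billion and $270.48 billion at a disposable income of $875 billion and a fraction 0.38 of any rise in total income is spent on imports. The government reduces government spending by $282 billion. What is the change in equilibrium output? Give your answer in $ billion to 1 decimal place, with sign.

MPC = ΔC/ΔYd = (270.48 − 127)/(875 − 664) = 143.48/211 = 0.68.
Expenditure multiplier = 1/(1 − c + m) = 1/(1 − 0.68 + 0.38) = 1/0.7 ≈ 1.429.
ΔY = k × ΔG = (−$282 billion) / 0.7 ≈ −$402.9 billion.

−$402.9 billion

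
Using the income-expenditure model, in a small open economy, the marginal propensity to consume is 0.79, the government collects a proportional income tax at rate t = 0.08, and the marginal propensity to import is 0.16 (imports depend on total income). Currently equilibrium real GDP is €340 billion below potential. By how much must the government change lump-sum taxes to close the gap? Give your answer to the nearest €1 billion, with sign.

−€186 billion

Spending multiplier = 1/(1 − c(1−t) + m) = 1/(1 − 0.79×0.92 + 0.16) = 1/0.4332 ≈ 2.308.
Tax multiplier = −c·k = −0.79/0.4332 ≈ −1.824. Need ΔY = +€340 billion, so ΔT = ΔY/(−c·k) = −(+€340 billion) × 0.4332 / 0.79 ≈ −€186 billion.
The government should cut lump-sum taxes by €186 billion.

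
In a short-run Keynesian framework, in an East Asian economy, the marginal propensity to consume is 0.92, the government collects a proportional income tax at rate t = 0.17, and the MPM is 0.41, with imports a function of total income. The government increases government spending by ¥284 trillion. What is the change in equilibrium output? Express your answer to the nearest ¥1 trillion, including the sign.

+¥439 trillion

Spending multiplier = 1/(1 − c(1−t) + m) = 1/(1 − 0.92×0.83 + 0.41) = 1/0.6464 ≈ 1.547.
ΔY = k × ΔG = (+¥284 trillion) / 0.6464 ≈ +¥439 trillion.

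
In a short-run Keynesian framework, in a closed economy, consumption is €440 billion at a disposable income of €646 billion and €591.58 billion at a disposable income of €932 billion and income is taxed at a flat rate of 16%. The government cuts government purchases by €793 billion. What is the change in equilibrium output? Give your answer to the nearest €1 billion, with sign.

−€1,429 billion

MPC = ΔC/ΔYd = (591.58 − 440)/(932 − 646) = 151.58/286 = 0.53.
Government-spending multiplier = 1/(1 − c(1−t)) = 1/(1 − 0.53×0.84) = 1/0.5548 ≈ 1.802.
ΔY = k × ΔG = (−€793 billion) / 0.5548 ≈ −€1,429 billion.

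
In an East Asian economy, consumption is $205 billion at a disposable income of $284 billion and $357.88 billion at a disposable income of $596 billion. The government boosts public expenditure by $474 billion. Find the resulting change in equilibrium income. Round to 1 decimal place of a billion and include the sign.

+$929.4 billion

MPC = ΔC/ΔYd = (357.88 − 205)/(596 − 284) = 152.88/312 = 0.49.
Expenditure multiplier = 1/(1 − MPC) = 1/(1 − 0.49) = 1/0.51 ≈ 1.961.
ΔY = k × ΔG = (+$474 billion) / 0.51 ≈ +$929.4 billion.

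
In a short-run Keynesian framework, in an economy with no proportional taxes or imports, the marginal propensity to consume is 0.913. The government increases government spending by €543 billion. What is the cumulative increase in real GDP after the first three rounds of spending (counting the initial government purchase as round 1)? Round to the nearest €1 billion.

€1,491 billion

Round 1 adds ΔG = €543 billion; each later round is MPC = 0.913 times the previous.
After 3 rounds: 543 + 495.759 + 452.627967 = ΔG·(1 − c^3)/(1 − c) = 543 × (1 − 0.761048497)/0.087 ≈ €1,491 billion.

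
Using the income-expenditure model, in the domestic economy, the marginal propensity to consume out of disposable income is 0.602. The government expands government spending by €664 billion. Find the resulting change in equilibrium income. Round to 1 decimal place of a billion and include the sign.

Spending multiplier = 1/(1 − MPC) = 1/(1 − 0.602) = 1/0.398 ≈ 2.513.
ΔY = k × ΔG = (+€664 billion) / 0.398 ≈ +€1,668.3 billion.

+€1,668.3 billion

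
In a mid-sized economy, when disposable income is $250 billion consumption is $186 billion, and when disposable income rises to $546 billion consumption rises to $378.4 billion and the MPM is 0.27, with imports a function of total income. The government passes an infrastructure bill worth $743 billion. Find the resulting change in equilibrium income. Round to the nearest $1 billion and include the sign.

MPC = ΔC/ΔYd = (378.4 − 186)/(546 − 250) = 192.4/296 = 0.65.
Expenditure multiplier = 1/(1 − c + m) = 1/(1 − 0.65 + 0.27) = 1/0.62 ≈ 1.613.
ΔY = k × ΔG = (+$743 billion) / 0.62 ≈ +$1,198 billion.

+$1,198 billion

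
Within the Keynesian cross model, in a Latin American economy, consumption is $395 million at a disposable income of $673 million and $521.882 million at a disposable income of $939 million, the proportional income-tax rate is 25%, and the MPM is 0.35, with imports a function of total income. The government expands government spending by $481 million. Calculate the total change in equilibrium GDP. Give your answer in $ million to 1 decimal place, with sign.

MPC = ΔC/ΔYd = (521.882 − 395)/(939 − 673) = 126.882/266 = 0.477.
Government-spending multiplier = 1/(1 − c(1−t) + m) = 1/(1 − 0.477×0.75 + 0.35) = 1/0.99225 ≈ 1.008.
ΔY = k × ΔG = (+$481 million) / 0.99225 ≈ +$484.8 million.

+$484.8 million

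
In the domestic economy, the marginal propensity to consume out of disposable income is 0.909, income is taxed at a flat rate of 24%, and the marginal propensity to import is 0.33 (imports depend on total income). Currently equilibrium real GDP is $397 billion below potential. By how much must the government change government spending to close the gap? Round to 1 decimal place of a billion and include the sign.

Spending multiplier = 1/(1 − c(1−t) + m) = 1/(1 − 0.909×0.76 + 0.33) = 1/0.63916 ≈ 1.565.
Need ΔY = +$397 billion, so ΔG = ΔY/k = (+$397 billion) × 0.63916 ≈ +$253.7 billion.
The government should increase government spending by $253.7 billion.

+$253.7 billion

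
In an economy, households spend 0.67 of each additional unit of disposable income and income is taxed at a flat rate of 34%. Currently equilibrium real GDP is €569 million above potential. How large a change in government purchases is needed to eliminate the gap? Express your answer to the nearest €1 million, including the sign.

−€317 million

Spending multiplier = 1/(1 − c(1−t)) = 1/(1 − 0.67×0.66) = 1/0.5578 ≈ 1.793.
Need ΔY = −€569 million, so ΔG = ΔY/k = (−€569 million) × 0.5578 ≈ −€317 million.
The government should cut government purchases by €317 million.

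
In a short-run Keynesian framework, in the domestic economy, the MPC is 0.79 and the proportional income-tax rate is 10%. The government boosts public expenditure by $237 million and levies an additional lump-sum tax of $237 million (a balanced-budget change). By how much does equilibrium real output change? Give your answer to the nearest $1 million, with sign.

Expenditure multiplier = 1/(1 − c(1−t)) = 1/(1 − 0.79×0.9) = 1/0.289 ≈ 3.46.
ΔG contributes k·ΔG = (+$237 million) / 0.289 ≈ +$820.1 million.
ΔT of +$237 million changes first-round spending by −c·ΔT = −$187.23 million, contributing k·(−c·ΔT) = (−$187.23 million) / 0.289 ≈ −$647.9 million.
Net ΔY = k(ΔG − c·ΔT) = (+$49.77 million) / 0.289 ≈ +$172 million.

+$172 million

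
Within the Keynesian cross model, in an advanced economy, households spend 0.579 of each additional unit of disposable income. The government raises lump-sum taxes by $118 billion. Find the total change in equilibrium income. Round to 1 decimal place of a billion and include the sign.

A lump-sum tax change of +$118 billion shifts disposable income by −$118 billion; first-round consumption changes by −c × ΔT = −0.579 × (+$118 billion) = −$68.322 billion.
Expenditure multiplier = 1/(1 − MPC) = 1/(1 − 0.579) = 1/0.421 ≈ 2.375.
The tax multiplier is −c × k ≈ −1.375, so ΔY = k × (−c·ΔT) = (−$68.322 billion) / 0.421 ≈ −$162.3 billion.

−$162.3 billion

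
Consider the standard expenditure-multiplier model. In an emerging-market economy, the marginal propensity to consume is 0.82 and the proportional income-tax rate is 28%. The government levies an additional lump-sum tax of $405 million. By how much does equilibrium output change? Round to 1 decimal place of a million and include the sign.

A lump-sum tax change of +$405 million shifts disposable income by −$405 million; first-round consumption changes by −c × ΔT = −0.82 × (+$405 million) = −$332.1 million.
Expenditure multiplier = 1/(1 − c(1−t)) = 1/(1 − 0.82×0.72) = 1/0.4096 ≈ 2.441.
The tax multiplier is −c × k ≈ −2.002, so ΔY = k × (−c·ΔT) = (−$332.1 million) / 0.4096 ≈ −$810.8 million.

−$810.8 million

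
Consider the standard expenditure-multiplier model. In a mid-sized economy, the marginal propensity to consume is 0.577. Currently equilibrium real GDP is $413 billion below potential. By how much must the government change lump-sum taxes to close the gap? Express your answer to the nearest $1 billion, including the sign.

Spending multiplier = 1/(1 − MPC) = 1/(1 − 0.577) = 1/0.423 ≈ 2.364.
Tax multiplier = −c·k = −0.577/0.423 ≈ −1.364. Need ΔY = +$413 billion, so ΔT = ΔY/(−c·k) = −(+$413 billion) × 0.423 / 0.577 ≈ −$303 billion.
The government should cut lump-sum taxes by $303 billion.

−$303 billion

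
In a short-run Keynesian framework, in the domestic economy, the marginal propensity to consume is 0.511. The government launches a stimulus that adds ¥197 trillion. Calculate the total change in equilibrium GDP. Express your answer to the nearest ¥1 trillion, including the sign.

Spending multiplier = 1/(1 − MPC) = 1/(1 − 0.511) = 1/0.489 ≈ 2.045.
ΔY = k × ΔG = (+¥197 trillion) / 0.489 ≈ +¥403 trillion.

+¥403 trillion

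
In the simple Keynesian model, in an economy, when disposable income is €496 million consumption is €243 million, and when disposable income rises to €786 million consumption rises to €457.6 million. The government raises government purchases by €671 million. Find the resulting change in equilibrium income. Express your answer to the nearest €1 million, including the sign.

MPC = ΔC/ΔYd = (457.6 − 243)/(786 − 496) = 214.6/290 = 0.74.
Expenditure multiplier = 1/(1 − MPC) = 1/(1 − 0.74) = 1/0.26 ≈ 3.846.
ΔY = k × ΔG = (+€671 million) / 0.26 ≈ +€2,581 million.

+€2,581 million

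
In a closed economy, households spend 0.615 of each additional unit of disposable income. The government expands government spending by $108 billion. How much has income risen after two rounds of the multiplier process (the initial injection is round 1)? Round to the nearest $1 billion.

$174 billion

Round 1 adds ΔG = $108 billion; each later round is MPC = 0.615 times the previous.
After 2 rounds: 108 + 66.42 = ΔG·(1 − c^2)/(1 − c) = 108 × (1 − 0.378225)/0.385 ≈ $174 billion.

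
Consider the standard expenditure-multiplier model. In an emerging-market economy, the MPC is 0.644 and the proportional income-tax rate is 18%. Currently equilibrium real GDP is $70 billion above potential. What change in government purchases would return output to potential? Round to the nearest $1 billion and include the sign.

Spending multiplier = 1/(1 − c(1−t)) = 1/(1 − 0.644×0.82) = 1/0.47192 ≈ 2.119.
Need ΔY = −$70 billion, so ΔG = ΔY/k = (−$70 billion) × 0.47192 ≈ −$33 billion.
The government should cut government purchases by $33 billion.

−$33 billion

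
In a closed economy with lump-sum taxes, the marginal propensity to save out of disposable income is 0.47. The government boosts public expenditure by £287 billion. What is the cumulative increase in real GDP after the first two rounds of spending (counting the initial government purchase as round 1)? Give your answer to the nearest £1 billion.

MPC = 1 − MPS = 1 − 0.47 = 0.53.
Round 1 adds ΔG = £287 billion; each later round is MPC = 0.53 times the previous.
After 2 rounds: 287 + 152.11 = ΔG·(1 − c^2)/(1 − c) = 287 × (1 − 0.2809)/0.47 ≈ £439 billion.

£439 billion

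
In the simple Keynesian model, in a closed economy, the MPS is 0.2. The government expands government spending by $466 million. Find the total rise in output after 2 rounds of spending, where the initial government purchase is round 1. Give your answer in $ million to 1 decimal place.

$838.8 million

MPC = 1 − MPS = 1 − 0.2 = 0.8.
Round 1 adds ΔG = $466 million; each later round is MPC = 0.8 times the previous.
After 2 rounds: 466 + 372.8 = ΔG·(1 − c^2)/(1 − c) = 466 × (1 − 0.64)/0.2 = $838.8 million.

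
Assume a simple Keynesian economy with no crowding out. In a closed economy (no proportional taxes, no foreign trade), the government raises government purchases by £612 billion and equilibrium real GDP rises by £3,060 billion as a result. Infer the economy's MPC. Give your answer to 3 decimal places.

Implied spending multiplier k = ΔY/ΔG = 3,060/612 = 5.
Since k = 1/(1 − MPC), MPC = 1 − 1/k = 1 − ΔG/ΔY = 1 − 612/3,060 = 0.800.

0.800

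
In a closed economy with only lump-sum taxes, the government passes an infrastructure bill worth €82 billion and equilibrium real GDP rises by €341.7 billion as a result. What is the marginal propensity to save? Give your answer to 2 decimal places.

0.24

Implied spending multiplier k = ΔY/ΔG = 341.7/82 ≈ 4.1671.
Since k = 1/(1 − MPC), MPC = 1 − 1/k = 1 − ΔG/ΔY = 1 − 82/341.7 ≈ 0.76.
MPS = 1 − MPC = 0.24.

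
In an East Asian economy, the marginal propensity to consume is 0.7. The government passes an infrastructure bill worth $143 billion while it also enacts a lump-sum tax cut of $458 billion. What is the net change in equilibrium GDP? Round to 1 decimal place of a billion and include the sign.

Expenditure multiplier = 1/(1 − MPC) = 1/(1 − 0.7) = 1/0.3 ≈ 3.333.
ΔG contributes k·ΔG = (+$143 billion) / 0.3 ≈ +$476.7 billion.
ΔT of −$458 billion changes first-round spending by −c·ΔT = +$320.6 billion, contributing k·(−c·ΔT) = (+$320.6 billion) / 0.3 ≈ +$1,068.7 billion.
Net ΔY = k(ΔG − c·ΔT) = (+$463.6 billion) / 0.3 ≈ +$1,545.3 billion.

+$1,545.3 billion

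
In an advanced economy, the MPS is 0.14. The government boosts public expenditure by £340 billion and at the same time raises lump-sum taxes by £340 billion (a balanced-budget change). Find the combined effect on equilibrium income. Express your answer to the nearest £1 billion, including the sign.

+£340 billion

MPC = 1 − MPS = 1 − 0.14 = 0.86.
Expenditure multiplier = 1/(1 − MPC) = 1/(1 − 0.86) = 1/0.14 ≈ 7.143.
ΔG contributes k·ΔG = (+£340 billion) / 0.14 ≈ +£2,428.6 billion.
ΔT of +£340 billion changes first-round spending by −c·ΔT = −£292.4 billion, contributing k·(−c·ΔT) = (−£292.4 billion) / 0.14 ≈ −£2,088.6 billion.
With ΔG = ΔT and no other leakages, the balanced-budget multiplier is 1, so ΔY = ΔG = +£340 billion.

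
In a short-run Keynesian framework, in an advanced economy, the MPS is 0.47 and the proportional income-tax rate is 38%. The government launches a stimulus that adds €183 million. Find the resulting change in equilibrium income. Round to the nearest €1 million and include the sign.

+€273 million

MPC = 1 − MPS = 1 − 0.47 = 0.53.
Expenditure multiplier = 1/(1 − c(1−t)) = 1/(1 − 0.53×0.62) = 1/0.6714 ≈ 1.489.
ΔY = k × ΔG = (+€183 million) / 0.6714 ≈ +€273 million.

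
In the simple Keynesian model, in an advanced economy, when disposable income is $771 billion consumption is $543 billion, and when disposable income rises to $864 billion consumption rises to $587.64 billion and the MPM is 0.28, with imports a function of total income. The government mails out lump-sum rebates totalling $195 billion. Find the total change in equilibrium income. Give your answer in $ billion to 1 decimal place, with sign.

+$117.0 billion

MPC = ΔC/ΔYd = (587.64 − 543)/(864 − 771) = 44.64/93 = 0.48.
A lump-sum tax change of −$195 billion shifts disposable income by +$195 billion; first-round consumption changes by −c × ΔT = −0.48 × (−$195 billion) = +$93.6 billion.
Expenditure multiplier = 1/(1 − c + m) = 1/(1 − 0.48 + 0.28) = 1/0.8 = 1.25.
The tax multiplier is −c × k = −0.6, so ΔY = k × (−c·ΔT) = (+$93.6 billion) / 0.8 = +$117 billion.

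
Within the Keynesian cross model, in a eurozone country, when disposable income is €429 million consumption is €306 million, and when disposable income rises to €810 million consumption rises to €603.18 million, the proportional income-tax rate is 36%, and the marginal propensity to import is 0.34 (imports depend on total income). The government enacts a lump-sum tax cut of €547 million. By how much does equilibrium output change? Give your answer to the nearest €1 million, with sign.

MPC = ΔC/ΔYd = (603.18 − 306)/(810 − 429) = 297.18/381 = 0.78.
A lump-sum tax change of −€547 million shifts disposable income by +€547 million; first-round consumption changes by −c × ΔT = −0.78 × (−€547 million) = +€426.66 million.
Expenditure multiplier = 1/(1 − c(1−t) + m) = 1/(1 − 0.78×0.64 + 0.34) = 1/0.8408 ≈ 1.189.
The tax multiplier is −c × k ≈ −0.928, so ΔY = k × (−c·ΔT) = (+€426.66 million) / 0.8408 ≈ +€507 million.

+€507 million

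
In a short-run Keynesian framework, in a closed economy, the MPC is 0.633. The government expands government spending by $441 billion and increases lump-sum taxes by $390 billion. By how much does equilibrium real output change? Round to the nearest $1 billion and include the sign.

Expenditure multiplier = 1/(1 − MPC) = 1/(1 − 0.633) = 1/0.367 ≈ 2.725.
ΔG contributes k·ΔG = (+$441 billion) / 0.367 ≈ +$1,201.6 billion.
ΔT of +$390 billion changes first-round spending by −c·ΔT = −$246.87 billion, contributing k·(−c·ΔT) = (−$246.87 billion) / 0.367 ≈ −$672.7 billion.
Net ΔY = k(ΔG − c·ΔT) = (+$194.13 billion) / 0.367 ≈ +$529 billion.

+$529 billion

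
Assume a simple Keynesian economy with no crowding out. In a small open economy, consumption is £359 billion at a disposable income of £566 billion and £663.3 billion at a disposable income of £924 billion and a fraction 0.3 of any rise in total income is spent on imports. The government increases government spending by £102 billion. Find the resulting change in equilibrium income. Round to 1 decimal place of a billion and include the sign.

+£226.7 billion

MPC = ΔC/ΔYd = (663.3 − 359)/(924 − 566) = 304.3/358 = 0.85.
Government-spending multiplier = 1/(1 − c + m) = 1/(1 − 0.85 + 0.3) = 1/0.45 ≈ 2.222.
ΔY = k × ΔG = (+£102 billion) / 0.45 ≈ +£226.7 billion.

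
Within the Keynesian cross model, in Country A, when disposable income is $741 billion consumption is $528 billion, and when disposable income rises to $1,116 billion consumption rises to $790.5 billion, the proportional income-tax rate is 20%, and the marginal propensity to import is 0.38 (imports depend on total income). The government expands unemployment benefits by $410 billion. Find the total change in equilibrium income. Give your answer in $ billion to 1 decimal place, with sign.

+$350.0 billion

MPC = ΔC/ΔYd = (790.5 − 528)/(1,116 − 741) = 262.5/375 = 0.7.
The transfer change shifts disposable income by +$410 billion, so first-round consumption changes by c·ΔTR = 0.7 × (+$410 billion) = +$287 billion.
Expenditure multiplier = 1/(1 − c(1−t) + m) = 1/(1 − 0.7×0.8 + 0.38) = 1/0.82 ≈ 1.22.
The transfer multiplier is c × k ≈ 0.854, so ΔY = k × (c·ΔTR) = (+$287 billion) / 0.82 = +$350 billion.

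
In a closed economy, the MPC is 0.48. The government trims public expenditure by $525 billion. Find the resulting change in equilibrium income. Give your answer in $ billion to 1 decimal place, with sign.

Expenditure multiplier = 1/(1 − MPC) = 1/(1 − 0.48) = 1/0.52 ≈ 1.923.
ΔY = k × ΔG = (−$525 billion) / 0.52 ≈ −$1,009.6 billion.

−$1,009.6 billion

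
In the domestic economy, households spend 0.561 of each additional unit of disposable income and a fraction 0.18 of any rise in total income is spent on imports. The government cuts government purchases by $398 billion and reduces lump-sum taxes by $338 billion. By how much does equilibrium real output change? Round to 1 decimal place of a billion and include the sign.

−$336.6 billion

Expenditure multiplier = 1/(1 − c + m) = 1/(1 − 0.561 + 0.18) = 1/0.619 ≈ 1.616.
ΔG contributes k·ΔG = (−$398 billion) / 0.619 ≈ −$643 billion.
ΔT of −$338 billion changes first-round spending by −c·ΔT = +$189.618 billion, contributing k·(−c·ΔT) = (+$189.618 billion) / 0.619 ≈ +$306.3 billion.
Net ΔY = k(ΔG − c·ΔT) = (−$208.382 billion) / 0.619 ≈ −$336.6 billion.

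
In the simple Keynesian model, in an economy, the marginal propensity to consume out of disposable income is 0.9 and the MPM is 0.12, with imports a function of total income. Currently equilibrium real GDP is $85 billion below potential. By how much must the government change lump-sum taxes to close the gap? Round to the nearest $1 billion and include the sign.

Spending multiplier = 1/(1 − c + m) = 1/(1 − 0.9 + 0.12) = 1/0.22 ≈ 4.545.
Tax multiplier = −c·k = −0.9/0.22 ≈ −4.091. Need ΔY = +$85 billion, so ΔT = ΔY/(−c·k) = −(+$85 billion) × 0.22 / 0.9 ≈ −$21 billion.
The government should cut lump-sum taxes by $21 billion.

−$21 billion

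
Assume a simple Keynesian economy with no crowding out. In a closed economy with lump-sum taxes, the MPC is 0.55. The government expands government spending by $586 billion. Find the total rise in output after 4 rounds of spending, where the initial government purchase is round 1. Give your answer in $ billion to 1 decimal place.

$1,183.1 billion

Round 1 adds ΔG = $586 billion; each later round is MPC = 0.55 times the previous.
After 4 rounds: 586 + 322.3 + 177.265 + 97.49575 = ΔG·(1 − c^4)/(1 − c) = 586 × (1 − 0.09150625)/0.45 ≈ $1,183.1 billion.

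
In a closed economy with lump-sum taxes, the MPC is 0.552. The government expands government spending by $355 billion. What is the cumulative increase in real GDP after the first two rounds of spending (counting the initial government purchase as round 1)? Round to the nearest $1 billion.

$551 billion

Round 1 adds ΔG = $355 billion; each later round is MPC = 0.552 times the previous.
After 2 rounds: 355 + 195.96 = ΔG·(1 − c^2)/(1 − c) = 355 × (1 − 0.304704)/0.448 ≈ $551 billion.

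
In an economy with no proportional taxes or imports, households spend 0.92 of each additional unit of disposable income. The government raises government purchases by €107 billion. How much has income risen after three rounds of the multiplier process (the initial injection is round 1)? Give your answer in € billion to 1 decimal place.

Round 1 adds ΔG = €107 billion; each later round is MPC = 0.92 times the previous.
After 3 rounds: 107 + 98.44 + 90.5648 = ΔG·(1 − c^3)/(1 − c) = 107 × (1 − 0.778688)/0.08 ≈ €296 billion.

€296.0 billion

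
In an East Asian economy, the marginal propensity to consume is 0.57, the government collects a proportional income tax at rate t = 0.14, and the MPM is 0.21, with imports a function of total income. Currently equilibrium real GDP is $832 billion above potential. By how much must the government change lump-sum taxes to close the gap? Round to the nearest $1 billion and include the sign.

+$1,051 billion

Spending multiplier = 1/(1 − c(1−t) + m) = 1/(1 − 0.57×0.86 + 0.21) = 1/0.7198 ≈ 1.389.
Tax multiplier = −c·k = −0.57/0.7198 ≈ −0.792. Need ΔY = −$832 billion, so ΔT = ΔY/(−c·k) = −(−$832 billion) × 0.7198 / 0.57 ≈ +$1,051 billion.
The government should raise lump-sum taxes by $1,051 billion.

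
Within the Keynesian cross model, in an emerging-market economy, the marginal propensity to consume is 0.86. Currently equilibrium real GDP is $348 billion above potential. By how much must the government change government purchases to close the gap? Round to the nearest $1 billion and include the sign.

−$49 billion

Spending multiplier = 1/(1 − MPC) = 1/(1 − 0.86) = 1/0.14 ≈ 7.143.
Need ΔY = −$348 billion, so ΔG = ΔY/k = (−$348 billion) × 0.14 ≈ −$49 billion.
The government should cut government purchases by $49 billion.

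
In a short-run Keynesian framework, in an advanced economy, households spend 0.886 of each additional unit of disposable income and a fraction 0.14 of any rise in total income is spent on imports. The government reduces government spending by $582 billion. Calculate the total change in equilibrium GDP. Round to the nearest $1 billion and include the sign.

Expenditure multiplier = 1/(1 − c + m) = 1/(1 − 0.886 + 0.14) = 1/0.254 ≈ 3.937.
ΔY = k × ΔG = (−$582 billion) / 0.254 ≈ −$2,291 billion.

−$2,291 billion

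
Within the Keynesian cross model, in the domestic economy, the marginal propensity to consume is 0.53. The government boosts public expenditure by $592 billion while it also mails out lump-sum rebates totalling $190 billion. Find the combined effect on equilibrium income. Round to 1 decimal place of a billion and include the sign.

+$1,473.8 billion

Expenditure multiplier = 1/(1 − MPC) = 1/(1 − 0.53) = 1/0.47 ≈ 2.128.
ΔG contributes k·ΔG = (+$592 billion) / 0.47 ≈ +$1,259.6 billion.
ΔT of −$190 billion changes first-round spending by −c·ΔT = +$100.7 billion, contributing k·(−c·ΔT) = (+$100.7 billion) / 0.47 ≈ +$214.3 billion.
Net ΔY = k(ΔG − c·ΔT) = (+$692.7 billion) / 0.47 ≈ +$1,473.8 billion.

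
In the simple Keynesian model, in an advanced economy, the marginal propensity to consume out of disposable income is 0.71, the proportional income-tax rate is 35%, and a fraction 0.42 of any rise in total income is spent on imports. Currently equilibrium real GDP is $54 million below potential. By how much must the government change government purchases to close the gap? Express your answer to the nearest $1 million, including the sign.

+$52 million

Spending multiplier = 1/(1 − c(1−t) + m) = 1/(1 − 0.71×0.65 + 0.42) = 1/0.9585 ≈ 1.043.
Need ΔY = +$54 million, so ΔG = ΔY/k = (+$54 million) × 0.9585 ≈ +$52 million.
The government should increase government purchases by $52 million.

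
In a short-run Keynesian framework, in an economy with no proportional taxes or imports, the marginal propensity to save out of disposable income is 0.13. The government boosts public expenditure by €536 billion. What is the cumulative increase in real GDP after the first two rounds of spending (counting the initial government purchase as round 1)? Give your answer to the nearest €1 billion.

MPC = 1 − MPS = 1 − 0.13 = 0.87.
Round 1 adds ΔG = €536 billion; each later round is MPC = 0.87 times the previous.
After 2 rounds: 536 + 466.32 = ΔG·(1 − c^2)/(1 − c) = 536 × (1 − 0.7569)/0.13 ≈ €1,002 billion.

€1,002 billion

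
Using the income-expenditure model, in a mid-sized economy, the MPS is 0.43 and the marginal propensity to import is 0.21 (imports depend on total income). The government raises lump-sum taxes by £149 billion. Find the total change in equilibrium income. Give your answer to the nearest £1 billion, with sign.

−£133 billion

MPC = 1 − MPS = 1 − 0.43 = 0.57.
A lump-sum tax change of +£149 billion shifts disposable income by −£149 billion; first-round consumption changes by −c × ΔT = −0.57 × (+£149 billion) = −£84.93 billion.
Expenditure multiplier = 1/(1 − c + m) = 1/(1 − 0.57 + 0.21) = 1/0.64 ≈ 1.563.
The tax multiplier is −c × k ≈ −0.891, so ΔY = k × (−c·ΔT) = (−£84.93 billion) / 0.64 ≈ −£133 billion.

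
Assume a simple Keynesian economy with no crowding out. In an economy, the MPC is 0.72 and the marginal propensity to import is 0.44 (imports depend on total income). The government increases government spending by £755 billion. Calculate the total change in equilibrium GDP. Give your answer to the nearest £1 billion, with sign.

+£1,049 billion

Spending multiplier = 1/(1 − c + m) = 1/(1 − 0.72 + 0.44) = 1/0.72 ≈ 1.389.
ΔY = k × ΔG = (+£755 billion) / 0.72 ≈ +£1,049 billion.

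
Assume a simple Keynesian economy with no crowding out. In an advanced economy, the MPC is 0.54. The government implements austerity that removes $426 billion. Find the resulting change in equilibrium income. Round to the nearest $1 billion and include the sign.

−$926 billion

Spending multiplier = 1/(1 − MPC) = 1/(1 − 0.54) = 1/0.46 ≈ 2.174.
ΔY = k × ΔG = (−$426 billion) / 0.46 ≈ −$926 billion.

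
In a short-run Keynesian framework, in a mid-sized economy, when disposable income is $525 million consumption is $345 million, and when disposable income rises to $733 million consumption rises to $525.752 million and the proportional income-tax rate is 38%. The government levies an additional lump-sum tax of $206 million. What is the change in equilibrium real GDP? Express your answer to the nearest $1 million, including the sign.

−$388 million

MPC = ΔC/ΔYd = (525.752 − 345)/(733 − 525) = 180.752/208 = 0.869.
A lump-sum tax change of +$206 million shifts disposable income by −$206 million; first-round consumption changes by −c × ΔT = −0.869 × (+$206 million) = −$179.014 million.
Expenditure multiplier = 1/(1 − c(1−t)) = 1/(1 − 0.869×0.62) = 1/0.46122 ≈ 2.168.
The tax multiplier is −c × k ≈ −1.884, so ΔY = k × (−c·ΔT) = (−$179.014 million) / 0.46122 ≈ −$388 million.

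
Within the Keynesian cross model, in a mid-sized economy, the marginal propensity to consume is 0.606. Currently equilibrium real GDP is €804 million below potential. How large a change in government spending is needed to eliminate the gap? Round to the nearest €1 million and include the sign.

Spending multiplier = 1/(1 − MPC) = 1/(1 − 0.606) = 1/0.394 ≈ 2.538.
Need ΔY = +€804 million, so ΔG = ΔY/k = (+€804 million) × 0.394 ≈ +€317 million.
The government should increase government spending by €317 million.

+€317 million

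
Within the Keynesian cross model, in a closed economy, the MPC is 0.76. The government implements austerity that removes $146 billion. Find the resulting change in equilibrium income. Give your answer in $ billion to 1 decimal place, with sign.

Government-spending multiplier = 1/(1 − MPC) = 1/(1 − 0.76) = 1/0.24 ≈ 4.167.
ΔY = k × ΔG = (−$146 billion) / 0.24 ≈ −$608.3 billion.

−$608.3 billion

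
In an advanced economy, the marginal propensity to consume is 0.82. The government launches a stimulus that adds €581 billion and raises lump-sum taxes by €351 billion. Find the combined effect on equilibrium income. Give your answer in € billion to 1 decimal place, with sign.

Expenditure multiplier = 1/(1 − MPC) = 1/(1 − 0.82) = 1/0.18 ≈ 5.556.
ΔG contributes k·ΔG = (+€581 billion) / 0.18 ≈ +€3,227.8 billion.
ΔT of +€351 billion changes first-round spending by −c·ΔT = −€287.82 billion, contributing k·(−c·ΔT) = (−€287.82 billion) / 0.18 = −€1,599 billion.
Net ΔY = k(ΔG − c·ΔT) = (+€293.18 billion) / 0.18 ≈ +€1,628.8 billion.

+€1,628.8 billion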